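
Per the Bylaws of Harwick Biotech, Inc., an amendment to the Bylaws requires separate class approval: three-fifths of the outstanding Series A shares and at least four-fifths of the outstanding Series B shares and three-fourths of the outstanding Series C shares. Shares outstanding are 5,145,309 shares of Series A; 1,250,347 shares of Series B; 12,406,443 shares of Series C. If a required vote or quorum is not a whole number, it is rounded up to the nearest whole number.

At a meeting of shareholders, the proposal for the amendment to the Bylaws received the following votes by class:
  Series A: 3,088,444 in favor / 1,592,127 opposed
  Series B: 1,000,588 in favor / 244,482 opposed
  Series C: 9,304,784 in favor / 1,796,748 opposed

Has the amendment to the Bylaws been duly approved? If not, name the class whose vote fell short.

Not approved — the Series C shares did not give the required vote.

Series A: 3/5 of 5145309 = 3087185.40, rounded up to 3087186; 3,087,186 required, 3,088,444 in favor — approved.
Series B: 4/5 of 1250347 = 1000277.60, rounded up to 1000278; 1,000,278 required, 1,000,588 in favor — approved.
Series C: 3/4 of 12406443 = 9304832.25, rounded up to 9304833; 9,304,833 required, 9,304,784 in favor — not approved.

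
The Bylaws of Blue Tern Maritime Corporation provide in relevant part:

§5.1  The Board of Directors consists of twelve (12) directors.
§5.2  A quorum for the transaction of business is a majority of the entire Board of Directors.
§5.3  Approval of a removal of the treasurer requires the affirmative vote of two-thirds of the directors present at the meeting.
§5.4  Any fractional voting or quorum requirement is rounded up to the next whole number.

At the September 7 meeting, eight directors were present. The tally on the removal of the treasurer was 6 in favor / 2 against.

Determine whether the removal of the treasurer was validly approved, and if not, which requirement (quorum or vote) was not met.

Quorum: 8 present; quorum is 7. Satisfied.
Vote: the removal of the treasurer requires two-thirds of the directors present (8). 2/3 of 8 = 5.33, rounded up to 6, so 6 affirmative votes are needed; 6 voted in favor. Satisfied.

Valid — all requirements satisfied.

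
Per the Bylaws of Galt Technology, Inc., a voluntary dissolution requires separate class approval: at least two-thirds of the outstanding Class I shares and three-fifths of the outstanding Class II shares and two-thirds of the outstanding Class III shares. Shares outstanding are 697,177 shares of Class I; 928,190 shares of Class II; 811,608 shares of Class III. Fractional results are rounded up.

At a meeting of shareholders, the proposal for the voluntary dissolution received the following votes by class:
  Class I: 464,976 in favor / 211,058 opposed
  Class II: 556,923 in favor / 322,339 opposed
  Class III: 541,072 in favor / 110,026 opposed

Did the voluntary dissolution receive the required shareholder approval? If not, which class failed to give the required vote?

Approved — every class gave the required vote.

Class I: 2/3 of 697177 = 464784.67, rounded up to 464785; 464,785 required, 464,976 in favor — approved.
Class II: 3/5 of 928190 = 556914; 556,914 required, 556,923 in favor — approved.
Class III: 2/3 of 811608 = 541072; 541,072 required, 541,072 in favor — approved.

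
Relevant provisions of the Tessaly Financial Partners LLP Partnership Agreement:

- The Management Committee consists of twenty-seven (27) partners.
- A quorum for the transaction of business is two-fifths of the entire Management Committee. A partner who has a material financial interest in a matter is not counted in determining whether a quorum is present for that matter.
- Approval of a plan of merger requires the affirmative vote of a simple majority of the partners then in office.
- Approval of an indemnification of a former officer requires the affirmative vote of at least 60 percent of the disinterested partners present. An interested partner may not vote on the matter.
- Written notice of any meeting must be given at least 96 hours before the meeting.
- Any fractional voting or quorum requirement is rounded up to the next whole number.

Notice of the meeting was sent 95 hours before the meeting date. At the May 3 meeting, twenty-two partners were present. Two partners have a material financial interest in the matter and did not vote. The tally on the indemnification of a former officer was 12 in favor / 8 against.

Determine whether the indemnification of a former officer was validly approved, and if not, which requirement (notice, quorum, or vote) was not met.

Invalid — notice requirement not satisfied.

Notice: 95 hours given; 96 required (95 < 96). Not satisfied.
Quorum: 22 present, but the 2 interested partners do not count, leaving 20. Quorum is 11. Satisfied.
Vote: the indemnification of a former officer requires three-fifths of the disinterested partners present (22 − 2 = 20). 3/5 of 20 = 12, so 12 affirmative votes are needed; 12 voted in favor. Satisfied.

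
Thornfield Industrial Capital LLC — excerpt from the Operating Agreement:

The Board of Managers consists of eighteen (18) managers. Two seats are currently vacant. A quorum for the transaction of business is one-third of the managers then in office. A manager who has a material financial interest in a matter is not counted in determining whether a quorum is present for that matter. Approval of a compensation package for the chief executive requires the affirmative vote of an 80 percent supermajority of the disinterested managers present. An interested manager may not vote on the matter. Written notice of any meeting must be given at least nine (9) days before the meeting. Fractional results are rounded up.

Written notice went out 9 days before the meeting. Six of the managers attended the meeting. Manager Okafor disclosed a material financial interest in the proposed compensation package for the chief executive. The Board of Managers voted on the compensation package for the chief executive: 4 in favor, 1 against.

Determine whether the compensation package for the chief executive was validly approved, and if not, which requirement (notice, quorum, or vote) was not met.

Notice: 9 days given; 9 required (9 ≥ 9). Satisfied.
Quorum: 6 present, but the 1 interested manager does not count, leaving 5. Quorum is 6. Not satisfied.
Vote: the compensation package for the chief executive requires four-fifths of the disinterested managers present (6 − 1 = 5). 4/5 of 5 = 4, so 4 affirmative votes are needed; 4 voted in favor. Satisfied. (Moot — without a quorum no business can be validly transacted.)

Invalid — quorum requirement not satisfied.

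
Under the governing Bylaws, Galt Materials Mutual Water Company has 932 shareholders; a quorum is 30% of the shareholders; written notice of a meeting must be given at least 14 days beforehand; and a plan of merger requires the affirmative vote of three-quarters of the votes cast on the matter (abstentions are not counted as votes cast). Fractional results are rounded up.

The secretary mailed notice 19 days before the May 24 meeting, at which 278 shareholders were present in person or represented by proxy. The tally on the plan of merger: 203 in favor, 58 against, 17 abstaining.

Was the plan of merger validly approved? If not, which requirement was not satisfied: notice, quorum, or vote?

Invalid — quorum requirement not satisfied.

Notice: 19 days given; 14 required. Satisfied.
Quorum: 30% of 932 = 279.60, rounded up to 280; 278 present. Not satisfied.
Vote: requires three-fourths of the votes cast (278 − 17 abstaining = 261); 3/4 of 261 = 195.75, rounded up to 196, so 196 needed; 203 in favor. Satisfied.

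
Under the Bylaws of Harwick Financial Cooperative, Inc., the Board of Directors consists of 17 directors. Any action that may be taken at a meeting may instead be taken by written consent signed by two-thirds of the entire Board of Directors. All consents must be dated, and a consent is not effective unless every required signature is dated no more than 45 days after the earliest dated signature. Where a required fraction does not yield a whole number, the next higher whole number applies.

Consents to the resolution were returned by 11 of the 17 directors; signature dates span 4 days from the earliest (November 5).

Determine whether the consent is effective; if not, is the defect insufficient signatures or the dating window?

Not effective — insufficient signatures.

Signatures required: two-thirds of 17 — 2/3 of 17 = 11.33, rounded up to 12, so 12 needed; 11 signed. Insufficient.
Dating window: the latest signature is 4 days after the earliest; the limit is 45 days. Within the window.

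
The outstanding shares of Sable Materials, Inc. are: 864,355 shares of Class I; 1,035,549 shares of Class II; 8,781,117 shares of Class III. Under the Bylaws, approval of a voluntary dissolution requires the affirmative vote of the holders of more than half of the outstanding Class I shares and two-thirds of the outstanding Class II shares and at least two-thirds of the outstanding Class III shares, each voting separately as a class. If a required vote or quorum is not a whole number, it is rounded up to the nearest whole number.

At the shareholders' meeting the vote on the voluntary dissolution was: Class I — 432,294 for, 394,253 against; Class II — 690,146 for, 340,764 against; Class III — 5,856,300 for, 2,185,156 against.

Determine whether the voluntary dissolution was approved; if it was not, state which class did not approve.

Not approved — the Class II shares did not give the required vote.

Class I: a majority of 864355 is 432178; 432,178 required, 432,294 in favor — approved.
Class II: 2/3 of 1035549 = 690366; 690,366 required, 690,146 in favor — not approved.
Class III: 2/3 of 8781117 = 5854078; 5,854,078 required, 5,856,300 in favor — approved.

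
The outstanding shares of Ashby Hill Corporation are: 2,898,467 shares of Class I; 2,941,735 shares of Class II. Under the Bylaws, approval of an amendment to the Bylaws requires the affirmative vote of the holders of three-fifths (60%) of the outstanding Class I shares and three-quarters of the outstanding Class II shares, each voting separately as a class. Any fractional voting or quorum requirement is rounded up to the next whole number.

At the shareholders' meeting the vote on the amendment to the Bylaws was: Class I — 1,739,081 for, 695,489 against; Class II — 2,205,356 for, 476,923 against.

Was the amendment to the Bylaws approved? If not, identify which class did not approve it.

Class I: 3/5 of 2898467 = 1739080.20, rounded up to 1739081; 1,739,081 required, 1,739,081 in favor — approved.
Class II: 3/4 of 2941735 = 2206301.25, rounded up to 2206302; 2,206,302 required, 2,205,356 in favor — not approved.

Not approved — the Class II shares did not give the required vote.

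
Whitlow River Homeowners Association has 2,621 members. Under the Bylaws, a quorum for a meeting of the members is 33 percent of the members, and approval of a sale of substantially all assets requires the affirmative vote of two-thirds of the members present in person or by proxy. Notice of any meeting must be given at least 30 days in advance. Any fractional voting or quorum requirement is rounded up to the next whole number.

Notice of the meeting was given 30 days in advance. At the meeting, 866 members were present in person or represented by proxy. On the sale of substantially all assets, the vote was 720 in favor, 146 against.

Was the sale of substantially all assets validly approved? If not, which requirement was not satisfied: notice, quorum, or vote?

Valid — all requirements satisfied.

Notice: 30 days given; 30 required. Satisfied.
Quorum: 33% of 2,621 = 864.93, rounded up to 865; 866 present. Satisfied.
Vote: requires two-thirds of those present (866); 2/3 of 866 = 577.33, rounded up to 578, so 578 needed; 720 in favor. Satisfied.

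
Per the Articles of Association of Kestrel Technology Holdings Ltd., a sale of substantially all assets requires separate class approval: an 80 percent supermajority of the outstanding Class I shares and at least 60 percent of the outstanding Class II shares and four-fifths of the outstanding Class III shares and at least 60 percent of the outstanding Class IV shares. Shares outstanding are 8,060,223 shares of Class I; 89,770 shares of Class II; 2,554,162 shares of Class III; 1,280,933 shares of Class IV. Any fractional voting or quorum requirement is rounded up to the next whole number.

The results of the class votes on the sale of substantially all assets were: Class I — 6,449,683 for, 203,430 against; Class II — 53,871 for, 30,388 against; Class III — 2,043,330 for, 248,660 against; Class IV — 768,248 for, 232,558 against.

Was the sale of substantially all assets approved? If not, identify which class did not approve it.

Class I: 4/5 of 8060223 = 6448178.40, rounded up to 6448179; 6,448,179 required, 6,449,683 in favor — approved.
Class II: 3/5 of 89770 = 53862; 53,862 required, 53,871 in favor — approved.
Class III: 4/5 of 2554162 = 2043329.60, rounded up to 2043330; 2,043,330 required, 2,043,330 in favor — approved.
Class IV: 3/5 of 1280933 = 768559.80, rounded up to 768560; 768,560 required, 768,248 in favor — not approved.

Not approved — the Class IV shares did not give the required vote.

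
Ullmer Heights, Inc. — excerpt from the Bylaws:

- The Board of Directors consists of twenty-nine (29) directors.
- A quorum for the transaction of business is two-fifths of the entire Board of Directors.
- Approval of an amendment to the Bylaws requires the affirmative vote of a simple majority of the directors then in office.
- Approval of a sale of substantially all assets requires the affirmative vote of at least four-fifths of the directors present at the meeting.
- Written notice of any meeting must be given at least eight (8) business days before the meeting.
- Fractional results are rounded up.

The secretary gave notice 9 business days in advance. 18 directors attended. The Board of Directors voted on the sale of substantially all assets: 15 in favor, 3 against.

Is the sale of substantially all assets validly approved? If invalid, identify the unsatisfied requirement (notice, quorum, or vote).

Valid — all requirements satisfied.

Notice: 9 business days given; 8 required (9 ≥ 8). Satisfied.
Quorum: 18 present; quorum is 12. Satisfied.
Vote: the sale of substantially all assets requires four-fifths of the directors present (18). 4/5 of 18 = 14.40, rounded up to 15, so 15 affirmative votes are needed; 15 voted in favor. Satisfied.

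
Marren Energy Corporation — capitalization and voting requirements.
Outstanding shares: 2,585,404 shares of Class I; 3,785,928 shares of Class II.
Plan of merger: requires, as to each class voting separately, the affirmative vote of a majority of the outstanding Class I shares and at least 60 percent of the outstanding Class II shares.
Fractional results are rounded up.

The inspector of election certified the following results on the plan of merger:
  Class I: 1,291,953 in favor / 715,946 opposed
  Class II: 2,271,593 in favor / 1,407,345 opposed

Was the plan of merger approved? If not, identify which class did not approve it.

Class I: a majority of 2585404 is 1292703; 1,292,703 required, 1,291,953 in favor — not approved.
Class II: 3/5 of 3785928 = 2271556.80, rounded up to 2271557; 2,271,557 required, 2,271,593 in favor — approved.

Not approved — the Class I shares did not give the required vote.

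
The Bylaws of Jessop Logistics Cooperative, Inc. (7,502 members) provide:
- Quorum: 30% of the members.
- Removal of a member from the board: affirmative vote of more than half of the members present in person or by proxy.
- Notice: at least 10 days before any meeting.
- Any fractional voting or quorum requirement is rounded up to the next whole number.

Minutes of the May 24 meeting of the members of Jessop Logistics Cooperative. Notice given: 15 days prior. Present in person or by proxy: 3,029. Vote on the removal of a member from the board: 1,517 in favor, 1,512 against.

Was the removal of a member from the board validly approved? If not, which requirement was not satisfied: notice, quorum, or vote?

Valid — all requirements satisfied.

Notice: 15 days given; 10 required. Satisfied.
Quorum: 30% of 7,502 = 2,250.60, rounded up to 2,251; 3,029 present. Satisfied.
Vote: requires a majority of those present (3,029); a majority of 3029 is 1515, so 1,515 needed; 1,517 in favor. Satisfied.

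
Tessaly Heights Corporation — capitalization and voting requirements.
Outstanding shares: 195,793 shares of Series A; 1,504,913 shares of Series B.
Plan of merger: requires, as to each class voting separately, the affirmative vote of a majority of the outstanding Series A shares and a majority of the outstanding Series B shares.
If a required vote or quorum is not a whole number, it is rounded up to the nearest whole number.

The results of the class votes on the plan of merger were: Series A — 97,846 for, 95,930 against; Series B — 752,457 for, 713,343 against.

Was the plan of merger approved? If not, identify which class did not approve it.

Series A: a majority of 195793 is 97897; 97,897 required, 97,846 in favor — not approved.
Series B: a majority of 1504913 is 752457; 752,457 required, 752,457 in favor — approved.

Not approved — the Series A shares did not give the required vote.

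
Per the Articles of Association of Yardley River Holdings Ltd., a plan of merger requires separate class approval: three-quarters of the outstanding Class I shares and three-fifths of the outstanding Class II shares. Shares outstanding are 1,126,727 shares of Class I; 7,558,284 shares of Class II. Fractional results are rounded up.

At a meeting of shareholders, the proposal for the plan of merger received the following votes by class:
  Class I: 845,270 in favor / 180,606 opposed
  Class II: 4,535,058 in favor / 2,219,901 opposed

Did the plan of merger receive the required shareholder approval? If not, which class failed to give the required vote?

Approved — every class gave the required vote.

Class I: 3/4 of 1126727 = 845045.25, rounded up to 845046; 845,046 required, 845,270 in favor — approved.
Class II: 3/5 of 7558284 = 4534970.40, rounded up to 4534971; 4,534,971 required, 4,535,058 in favor — approved.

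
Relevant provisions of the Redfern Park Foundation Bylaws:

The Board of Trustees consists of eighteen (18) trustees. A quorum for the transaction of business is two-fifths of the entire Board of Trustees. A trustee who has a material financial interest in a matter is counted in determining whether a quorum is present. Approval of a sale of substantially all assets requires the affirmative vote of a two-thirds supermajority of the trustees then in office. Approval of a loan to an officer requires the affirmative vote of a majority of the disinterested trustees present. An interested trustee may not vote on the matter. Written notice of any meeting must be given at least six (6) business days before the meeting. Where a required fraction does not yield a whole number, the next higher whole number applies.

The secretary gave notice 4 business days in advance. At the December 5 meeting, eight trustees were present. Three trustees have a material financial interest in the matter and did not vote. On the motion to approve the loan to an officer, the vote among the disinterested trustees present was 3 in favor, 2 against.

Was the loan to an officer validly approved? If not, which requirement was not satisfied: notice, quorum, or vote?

Notice: 4 business days given; 6 required (4 < 6). Not satisfied.
Quorum: 8 present (interested trustees count toward quorum); quorum is 8. Satisfied.
Vote: the loan to an officer requires a majority of the disinterested trustees present (8 − 3 = 5). A majority of 5 is 3, so 3 affirmative votes are needed; 3 voted in favor. Satisfied.

Invalid — notice requirement not satisfied.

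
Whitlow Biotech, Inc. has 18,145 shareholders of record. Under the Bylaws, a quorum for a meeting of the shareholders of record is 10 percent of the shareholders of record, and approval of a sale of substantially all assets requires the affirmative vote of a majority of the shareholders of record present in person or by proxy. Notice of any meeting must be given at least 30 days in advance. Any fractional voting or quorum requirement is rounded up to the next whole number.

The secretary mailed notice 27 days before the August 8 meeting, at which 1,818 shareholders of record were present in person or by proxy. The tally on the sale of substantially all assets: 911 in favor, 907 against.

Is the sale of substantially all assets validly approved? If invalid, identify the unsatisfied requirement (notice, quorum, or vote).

Invalid — notice requirement not satisfied.

Notice: 27 days given; 30 required. Not satisfied.
Quorum: 10% of 18,145 = 1,814.50, rounded up to 1,815; 1,818 present. Satisfied.
Vote: requires a majority of those present (1,818); a majority of 1818 is 910, so 910 needed; 911 in favor. Satisfied.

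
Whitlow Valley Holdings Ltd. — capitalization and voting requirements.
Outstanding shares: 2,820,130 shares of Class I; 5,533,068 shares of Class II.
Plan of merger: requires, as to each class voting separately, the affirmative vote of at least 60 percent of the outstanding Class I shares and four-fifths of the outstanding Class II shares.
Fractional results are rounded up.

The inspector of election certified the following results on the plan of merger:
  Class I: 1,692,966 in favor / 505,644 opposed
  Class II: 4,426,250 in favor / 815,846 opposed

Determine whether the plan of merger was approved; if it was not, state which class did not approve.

Class I: 3/5 of 2820130 = 1692078; 1,692,078 required, 1,692,966 in favor — approved.
Class II: 4/5 of 5533068 = 4426454.40, rounded up to 4426455; 4,426,455 required, 4,426,250 in favor — not approved.

Not approved — the Class II shares did not give the required vote.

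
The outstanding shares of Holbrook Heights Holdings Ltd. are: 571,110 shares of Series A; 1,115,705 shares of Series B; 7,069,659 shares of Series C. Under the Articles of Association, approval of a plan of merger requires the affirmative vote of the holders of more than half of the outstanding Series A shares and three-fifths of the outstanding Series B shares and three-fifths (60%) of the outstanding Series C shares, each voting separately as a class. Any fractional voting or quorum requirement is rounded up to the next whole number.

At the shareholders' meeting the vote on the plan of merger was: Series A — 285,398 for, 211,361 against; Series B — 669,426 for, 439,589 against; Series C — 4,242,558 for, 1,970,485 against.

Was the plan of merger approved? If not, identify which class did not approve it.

Series A: a majority of 571110 is 285556; 285,556 required, 285,398 in favor — not approved.
Series B: 3/5 of 1115705 = 669423; 669,423 required, 669,426 in favor — approved.
Series C: 3/5 of 7069659 = 4241795.40, rounded up to 4241796; 4,241,796 required, 4,242,558 in favor — approved.

Not approved — the Series A shares did not give the required vote.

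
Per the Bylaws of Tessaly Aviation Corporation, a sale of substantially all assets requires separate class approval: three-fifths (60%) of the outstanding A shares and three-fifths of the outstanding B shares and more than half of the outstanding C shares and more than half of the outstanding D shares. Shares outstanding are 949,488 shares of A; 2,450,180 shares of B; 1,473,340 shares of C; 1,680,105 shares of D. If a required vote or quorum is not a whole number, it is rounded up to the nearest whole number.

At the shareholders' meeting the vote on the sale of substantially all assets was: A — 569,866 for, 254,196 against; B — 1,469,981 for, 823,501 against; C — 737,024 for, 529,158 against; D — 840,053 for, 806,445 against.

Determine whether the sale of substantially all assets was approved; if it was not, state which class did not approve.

Not approved — the B shares did not give the required vote.

A: 3/5 of 949488 = 569692.80, rounded up to 569693; 569,693 required, 569,866 in favor — approved.
B: 3/5 of 2450180 = 1470108; 1,470,108 required, 1,469,981 in favor — not approved.
C: a majority of 1473340 is 736671; 736,671 required, 737,024 in favor — approved.
D: a majority of 1680105 is 840053; 840,053 required, 840,053 in favor — approved.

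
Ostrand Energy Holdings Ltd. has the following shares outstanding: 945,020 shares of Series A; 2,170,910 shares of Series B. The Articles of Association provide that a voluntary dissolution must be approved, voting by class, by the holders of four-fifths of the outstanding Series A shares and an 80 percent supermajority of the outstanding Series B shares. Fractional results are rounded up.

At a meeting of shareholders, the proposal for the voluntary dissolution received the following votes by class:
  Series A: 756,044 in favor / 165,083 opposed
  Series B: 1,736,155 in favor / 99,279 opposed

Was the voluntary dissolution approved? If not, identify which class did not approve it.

Not approved — the Series B shares did not give the required vote.

Series A: 4/5 of 945020 = 756016; 756,016 required, 756,044 in favor — approved.
Series B: 4/5 of 2170910 = 1736728; 1,736,728 required, 1,736,155 in favor — not approved.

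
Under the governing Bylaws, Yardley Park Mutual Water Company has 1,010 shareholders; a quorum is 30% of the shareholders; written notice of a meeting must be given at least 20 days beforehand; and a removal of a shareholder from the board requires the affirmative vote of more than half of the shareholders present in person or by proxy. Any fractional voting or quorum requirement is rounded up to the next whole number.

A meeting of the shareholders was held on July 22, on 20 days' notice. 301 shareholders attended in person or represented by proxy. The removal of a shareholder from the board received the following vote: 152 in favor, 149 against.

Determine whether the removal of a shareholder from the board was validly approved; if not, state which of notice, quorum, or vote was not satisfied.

Notice: 20 days given; 20 required. Satisfied.
Quorum: 30% of 1,010 = 303; 301 present. Not satisfied.
Vote: requires a majority of those present (301); a majority of 301 is 151, so 151 needed; 152 in favor. Satisfied.

Invalid — quorum requirement not satisfied.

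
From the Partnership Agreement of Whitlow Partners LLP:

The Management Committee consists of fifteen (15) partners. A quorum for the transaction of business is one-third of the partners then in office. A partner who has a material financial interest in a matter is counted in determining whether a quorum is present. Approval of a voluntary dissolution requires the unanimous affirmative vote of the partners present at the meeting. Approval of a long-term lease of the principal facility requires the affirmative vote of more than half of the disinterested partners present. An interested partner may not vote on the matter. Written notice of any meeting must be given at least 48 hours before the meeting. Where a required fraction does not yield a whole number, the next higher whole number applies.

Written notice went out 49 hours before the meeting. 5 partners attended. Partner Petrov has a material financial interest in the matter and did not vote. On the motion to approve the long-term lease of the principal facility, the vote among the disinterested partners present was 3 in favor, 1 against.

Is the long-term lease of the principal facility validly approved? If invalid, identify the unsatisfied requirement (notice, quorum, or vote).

Valid — all requirements satisfied.

Notice: 49 hours given; 48 required (49 ≥ 48). Satisfied.
Quorum: 5 present (interested partners count toward quorum); quorum is 5. Satisfied.
Vote: the long-term lease of the principal facility requires a majority of the disinterested partners present (5 − 1 = 4). A majority of 4 is 3, so 3 affirmative votes are needed; 3 voted in favor. Satisfied.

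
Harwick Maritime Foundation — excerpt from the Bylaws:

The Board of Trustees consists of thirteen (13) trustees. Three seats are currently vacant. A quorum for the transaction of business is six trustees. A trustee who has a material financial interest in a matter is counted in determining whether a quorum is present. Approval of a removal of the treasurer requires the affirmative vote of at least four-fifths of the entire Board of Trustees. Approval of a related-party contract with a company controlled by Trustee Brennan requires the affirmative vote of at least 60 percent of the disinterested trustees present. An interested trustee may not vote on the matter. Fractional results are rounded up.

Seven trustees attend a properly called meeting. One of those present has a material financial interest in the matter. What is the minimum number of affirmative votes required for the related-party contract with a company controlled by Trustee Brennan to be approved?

4

The related-party contract with a company controlled by Trustee Brennan requires three-fifths of the disinterested trustees present (7 − 1 = 6).
3/5 of 6 = 3.60, rounded up to 4.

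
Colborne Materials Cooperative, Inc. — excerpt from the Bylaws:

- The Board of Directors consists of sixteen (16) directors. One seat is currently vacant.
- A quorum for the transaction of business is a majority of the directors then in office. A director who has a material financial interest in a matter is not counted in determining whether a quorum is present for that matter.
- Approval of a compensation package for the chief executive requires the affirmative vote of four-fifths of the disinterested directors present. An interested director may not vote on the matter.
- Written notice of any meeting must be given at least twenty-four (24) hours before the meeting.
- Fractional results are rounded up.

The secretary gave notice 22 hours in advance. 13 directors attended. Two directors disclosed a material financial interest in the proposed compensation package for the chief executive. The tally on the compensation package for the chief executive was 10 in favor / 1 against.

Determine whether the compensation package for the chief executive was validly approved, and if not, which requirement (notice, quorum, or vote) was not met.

Invalid — notice requirement not satisfied.

Notice: 22 hours given; 24 required (22 < 24). Not satisfied.
Quorum: 13 present, but the 2 interested directors do not count, leaving 11. Quorum is 8. Satisfied.
Vote: the compensation package for the chief executive requires four-fifths of the disinterested directors present (13 − 2 = 11). 4/5 of 11 = 8.80, rounded up to 9, so 9 affirmative votes are needed; 10 voted in favor. Satisfied.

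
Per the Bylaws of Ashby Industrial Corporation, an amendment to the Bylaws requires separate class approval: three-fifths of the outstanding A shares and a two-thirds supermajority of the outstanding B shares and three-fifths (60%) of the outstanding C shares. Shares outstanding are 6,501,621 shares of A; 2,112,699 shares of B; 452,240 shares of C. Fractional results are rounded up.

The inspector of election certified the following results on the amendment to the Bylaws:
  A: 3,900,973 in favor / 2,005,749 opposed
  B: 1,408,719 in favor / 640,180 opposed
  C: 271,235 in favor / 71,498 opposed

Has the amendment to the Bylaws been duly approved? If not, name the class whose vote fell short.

Not approved — the C shares did not give the required vote.

A: 3/5 of 6501621 = 3900972.60, rounded up to 3900973; 3,900,973 required, 3,900,973 in favor — approved.
B: 2/3 of 2112699 = 1408466; 1,408,466 required, 1,408,719 in favor — approved.
C: 3/5 of 452240 = 271344; 271,344 required, 271,235 in favor — not approved.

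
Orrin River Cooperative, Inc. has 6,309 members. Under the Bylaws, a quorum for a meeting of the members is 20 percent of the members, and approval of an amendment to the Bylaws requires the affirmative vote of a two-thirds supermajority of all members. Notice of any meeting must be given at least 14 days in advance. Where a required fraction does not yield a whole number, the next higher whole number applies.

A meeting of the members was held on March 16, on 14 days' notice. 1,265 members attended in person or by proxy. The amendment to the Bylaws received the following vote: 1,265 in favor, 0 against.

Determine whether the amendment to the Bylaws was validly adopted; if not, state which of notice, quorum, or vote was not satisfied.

Invalid — vote requirement not satisfied.

Notice: 14 days given; 14 required. Satisfied.
Quorum: 20% of 6,309 = 1,261.80, rounded up to 1,262; 1,265 present. Satisfied.
Vote: requires two-thirds of all members (6,309); 2/3 of 6309 = 4206, so 4,206 needed; 1,265 in favor. Not satisfied.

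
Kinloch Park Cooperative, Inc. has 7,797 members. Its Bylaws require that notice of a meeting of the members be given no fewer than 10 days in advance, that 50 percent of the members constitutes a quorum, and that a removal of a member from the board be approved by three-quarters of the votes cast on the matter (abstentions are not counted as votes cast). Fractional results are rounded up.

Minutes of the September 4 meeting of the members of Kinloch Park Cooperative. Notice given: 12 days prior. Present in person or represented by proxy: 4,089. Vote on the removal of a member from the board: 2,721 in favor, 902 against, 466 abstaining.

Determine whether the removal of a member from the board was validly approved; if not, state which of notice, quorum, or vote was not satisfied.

Notice: 12 days given; 10 required. Satisfied.
Quorum: 50% of 7,797 = 3,898.50, rounded up to 3,899; 4,089 present. Satisfied.
Vote: requires three-fourths of the votes cast (4,089 − 466 abstaining = 3,623); 3/4 of 3623 = 2717.25, rounded up to 2718, so 2,718 needed; 2,721 in favor. Satisfied.

Valid — all requirements satisfied.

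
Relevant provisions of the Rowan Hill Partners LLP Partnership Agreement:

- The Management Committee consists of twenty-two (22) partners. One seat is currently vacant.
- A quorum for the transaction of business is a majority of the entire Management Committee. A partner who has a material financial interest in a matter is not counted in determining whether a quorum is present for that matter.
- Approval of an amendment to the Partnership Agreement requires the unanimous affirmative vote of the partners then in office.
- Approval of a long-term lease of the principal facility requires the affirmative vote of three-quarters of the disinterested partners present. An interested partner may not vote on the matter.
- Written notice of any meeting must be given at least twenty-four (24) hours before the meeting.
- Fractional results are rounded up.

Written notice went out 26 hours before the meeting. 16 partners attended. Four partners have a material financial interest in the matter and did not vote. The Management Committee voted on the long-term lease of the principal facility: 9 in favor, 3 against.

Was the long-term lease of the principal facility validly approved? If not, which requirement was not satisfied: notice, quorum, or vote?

Valid — all requirements satisfied.

Notice: 26 hours given; 24 required (26 ≥ 24). Satisfied.
Quorum: 16 present, but the 4 interested partners do not count, leaving 12. Quorum is 12. Satisfied.
Vote: the long-term lease of the principal facility requires three-fourths of the disinterested partners present (16 − 4 = 12). 3/4 of 12 = 9, so 9 affirmative votes are needed; 9 voted in favor. Satisfied.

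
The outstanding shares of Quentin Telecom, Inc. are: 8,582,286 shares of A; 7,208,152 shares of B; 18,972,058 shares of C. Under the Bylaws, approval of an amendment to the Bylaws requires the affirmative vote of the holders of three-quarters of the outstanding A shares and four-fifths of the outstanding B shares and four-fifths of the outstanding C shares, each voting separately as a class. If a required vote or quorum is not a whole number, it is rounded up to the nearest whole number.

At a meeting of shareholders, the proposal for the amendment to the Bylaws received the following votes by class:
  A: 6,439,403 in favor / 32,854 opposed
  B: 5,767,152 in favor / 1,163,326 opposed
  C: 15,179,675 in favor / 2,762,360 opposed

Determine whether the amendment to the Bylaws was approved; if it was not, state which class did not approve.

Approved — every class gave the required vote.

A: 3/4 of 8582286 = 6436714.50, rounded up to 6436715; 6,436,715 required, 6,439,403 in favor — approved.
B: 4/5 of 7208152 = 5766521.60, rounded up to 5766522; 5,766,522 required, 5,767,152 in favor — approved.
C: 4/5 of 18972058 = 15177646.40, rounded up to 15177647; 15,177,647 required, 15,179,675 in favor — approved.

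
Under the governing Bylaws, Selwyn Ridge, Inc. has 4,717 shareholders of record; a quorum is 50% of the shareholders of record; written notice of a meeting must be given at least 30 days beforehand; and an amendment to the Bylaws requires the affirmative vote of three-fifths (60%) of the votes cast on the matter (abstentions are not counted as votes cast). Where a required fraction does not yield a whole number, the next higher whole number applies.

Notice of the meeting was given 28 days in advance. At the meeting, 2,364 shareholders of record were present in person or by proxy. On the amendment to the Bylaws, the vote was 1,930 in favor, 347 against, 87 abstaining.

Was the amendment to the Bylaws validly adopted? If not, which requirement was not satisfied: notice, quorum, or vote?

Invalid — notice requirement not satisfied.

Notice: 28 days given; 30 required. Not satisfied.
Quorum: 50% of 4,717 = 2,358.50, rounded up to 2,359; 2,364 present. Satisfied.
Vote: requires three-fifths of the votes cast (2,364 − 87 abstaining = 2,277); 3/5 of 2277 = 1366.20, rounded up to 1367, so 1,367 needed; 1,930 in favor. Satisfied.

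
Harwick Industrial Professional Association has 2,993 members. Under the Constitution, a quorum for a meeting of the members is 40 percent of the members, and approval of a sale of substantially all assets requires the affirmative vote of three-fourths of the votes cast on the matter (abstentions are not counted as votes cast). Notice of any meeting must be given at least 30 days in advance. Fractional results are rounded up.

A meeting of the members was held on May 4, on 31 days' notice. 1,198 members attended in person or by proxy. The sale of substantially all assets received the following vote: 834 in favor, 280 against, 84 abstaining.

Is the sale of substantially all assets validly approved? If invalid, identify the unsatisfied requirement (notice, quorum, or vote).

Notice: 31 days given; 30 required. Satisfied.
Quorum: 40% of 2,993 = 1,197.20, rounded up to 1,198; 1,198 present. Satisfied.
Vote: requires three-fourths of the votes cast (1,198 − 84 abstaining = 1,114); 3/4 of 1114 = 835.50, rounded up to 836, so 836 needed; 834 in favor. Not satisfied.

Invalid — vote requirement not satisfied.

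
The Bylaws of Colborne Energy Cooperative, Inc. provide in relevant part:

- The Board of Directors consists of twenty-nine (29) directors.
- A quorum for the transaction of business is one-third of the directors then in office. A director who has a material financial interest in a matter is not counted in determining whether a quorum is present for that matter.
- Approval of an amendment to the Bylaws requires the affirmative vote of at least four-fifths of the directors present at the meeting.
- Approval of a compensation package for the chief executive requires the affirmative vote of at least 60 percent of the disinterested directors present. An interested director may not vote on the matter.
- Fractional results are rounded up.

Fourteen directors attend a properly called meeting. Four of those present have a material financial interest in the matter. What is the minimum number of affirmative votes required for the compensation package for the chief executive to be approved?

6

The compensation package for the chief executive requires three-fifths of the disinterested directors present (14 − 4 = 10).
3/5 of 10 = 6.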